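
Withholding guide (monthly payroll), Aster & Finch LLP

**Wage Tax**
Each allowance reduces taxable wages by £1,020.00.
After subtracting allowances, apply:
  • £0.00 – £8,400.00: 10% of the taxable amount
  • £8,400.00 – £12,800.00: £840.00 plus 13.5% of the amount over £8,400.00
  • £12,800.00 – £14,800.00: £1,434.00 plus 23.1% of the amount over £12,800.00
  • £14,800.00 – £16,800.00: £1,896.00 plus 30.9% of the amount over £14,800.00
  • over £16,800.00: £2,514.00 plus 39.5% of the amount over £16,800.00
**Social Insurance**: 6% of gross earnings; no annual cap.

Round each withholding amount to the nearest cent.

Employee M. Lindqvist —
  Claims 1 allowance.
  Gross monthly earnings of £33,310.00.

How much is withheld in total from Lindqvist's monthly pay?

Wage Tax: taxable = £33,310.00 − 1×£1,020.00 = £32,290.00
  £2,514.00 + 39.5% × (£32,290.00 − £16,800.00) = £2,514.00 + 39.5% × £15,490.00 = £8,632.55
Social Insurance: 6% × £33,310.00 = £1,998.60
Total: £8,632.55 + £1,998.60 = £10,631.15

£10,631.15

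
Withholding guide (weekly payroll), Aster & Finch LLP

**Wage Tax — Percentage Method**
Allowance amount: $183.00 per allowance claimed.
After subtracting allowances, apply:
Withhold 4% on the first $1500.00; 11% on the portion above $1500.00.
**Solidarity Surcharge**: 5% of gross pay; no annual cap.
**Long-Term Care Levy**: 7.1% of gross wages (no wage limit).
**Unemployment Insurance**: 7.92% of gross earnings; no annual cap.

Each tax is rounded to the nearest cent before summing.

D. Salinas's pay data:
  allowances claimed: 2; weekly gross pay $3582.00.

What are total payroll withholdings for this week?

Wage Tax: taxable = $3582.00 − 2×$183.00 = $3216.00
  $60.00 + 11% × ($3216.00 − $1500.00) = $60.00 + 11% × $1716.00 = $248.76
Solidarity Surcharge: 5% × $3582.00 = $179.10
Long-Term Care Levy: 7.1% × $3582.00 = $254.32
Unemployment Insurance: 7.92% × $3582.00 = $283.69
Total: $248.76 + $179.10 + $254.32 + $283.69 = $965.87

$965.87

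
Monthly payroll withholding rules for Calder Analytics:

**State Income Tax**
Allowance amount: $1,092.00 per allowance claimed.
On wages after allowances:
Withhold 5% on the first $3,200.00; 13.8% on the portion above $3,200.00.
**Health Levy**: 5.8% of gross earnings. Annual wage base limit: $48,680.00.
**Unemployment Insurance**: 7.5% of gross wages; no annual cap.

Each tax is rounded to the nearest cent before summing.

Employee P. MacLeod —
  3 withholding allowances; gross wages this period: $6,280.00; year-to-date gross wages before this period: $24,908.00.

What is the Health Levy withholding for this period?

$364.24

Health Levy: 5.8% × $6,280.00 = $364.24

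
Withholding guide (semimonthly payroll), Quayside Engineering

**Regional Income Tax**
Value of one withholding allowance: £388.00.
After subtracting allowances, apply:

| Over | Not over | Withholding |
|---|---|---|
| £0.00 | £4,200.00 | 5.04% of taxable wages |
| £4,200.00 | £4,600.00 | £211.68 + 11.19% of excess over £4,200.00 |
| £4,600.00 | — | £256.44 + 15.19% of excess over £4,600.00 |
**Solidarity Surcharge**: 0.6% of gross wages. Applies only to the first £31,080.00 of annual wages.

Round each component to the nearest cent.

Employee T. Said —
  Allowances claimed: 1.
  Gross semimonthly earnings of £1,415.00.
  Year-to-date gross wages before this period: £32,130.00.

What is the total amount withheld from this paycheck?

Regional Income Tax: taxable = £1,415.00 − 1×£388.00 = £1,027.00
  5.04% × £1,027.00 = £51.76
Solidarity Surcharge: YTD £32,130.00 ≥ cap £31,080.00 → £0.00
Total: £51.76 + £0.00 = £51.76

£51.76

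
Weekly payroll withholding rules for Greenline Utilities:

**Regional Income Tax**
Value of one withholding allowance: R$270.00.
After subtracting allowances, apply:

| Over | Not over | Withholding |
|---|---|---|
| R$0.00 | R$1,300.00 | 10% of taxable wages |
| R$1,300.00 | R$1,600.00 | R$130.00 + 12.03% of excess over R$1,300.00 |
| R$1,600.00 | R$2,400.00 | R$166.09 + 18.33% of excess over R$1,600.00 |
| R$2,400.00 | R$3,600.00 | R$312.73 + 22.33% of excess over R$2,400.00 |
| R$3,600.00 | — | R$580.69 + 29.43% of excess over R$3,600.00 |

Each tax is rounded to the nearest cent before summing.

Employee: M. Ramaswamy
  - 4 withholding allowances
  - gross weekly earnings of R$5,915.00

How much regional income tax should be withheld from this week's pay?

R$944.15

Regional Income Tax: taxable = R$5,915.00 − 4×R$270.00 = R$4,835.00
  R$580.69 + 29.43% × (R$4,835.00 − R$3,600.00) = R$580.69 + 29.43% × R$1,235.00 = R$944.15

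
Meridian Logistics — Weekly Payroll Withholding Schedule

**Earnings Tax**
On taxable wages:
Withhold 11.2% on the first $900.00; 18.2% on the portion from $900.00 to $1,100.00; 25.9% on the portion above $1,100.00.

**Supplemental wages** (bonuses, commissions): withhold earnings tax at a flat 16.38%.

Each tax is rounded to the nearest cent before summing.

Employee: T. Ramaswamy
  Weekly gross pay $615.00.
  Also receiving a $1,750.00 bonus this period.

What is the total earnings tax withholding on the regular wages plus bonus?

Earnings Tax: taxable = $615.00
  11.2% × $615.00 = $68.88
Supplemental (16.38% flat on bonus): 16.38% × $1,750.00 = $286.65
Total earnings tax: $68.88 + $286.65 = $355.53

$355.53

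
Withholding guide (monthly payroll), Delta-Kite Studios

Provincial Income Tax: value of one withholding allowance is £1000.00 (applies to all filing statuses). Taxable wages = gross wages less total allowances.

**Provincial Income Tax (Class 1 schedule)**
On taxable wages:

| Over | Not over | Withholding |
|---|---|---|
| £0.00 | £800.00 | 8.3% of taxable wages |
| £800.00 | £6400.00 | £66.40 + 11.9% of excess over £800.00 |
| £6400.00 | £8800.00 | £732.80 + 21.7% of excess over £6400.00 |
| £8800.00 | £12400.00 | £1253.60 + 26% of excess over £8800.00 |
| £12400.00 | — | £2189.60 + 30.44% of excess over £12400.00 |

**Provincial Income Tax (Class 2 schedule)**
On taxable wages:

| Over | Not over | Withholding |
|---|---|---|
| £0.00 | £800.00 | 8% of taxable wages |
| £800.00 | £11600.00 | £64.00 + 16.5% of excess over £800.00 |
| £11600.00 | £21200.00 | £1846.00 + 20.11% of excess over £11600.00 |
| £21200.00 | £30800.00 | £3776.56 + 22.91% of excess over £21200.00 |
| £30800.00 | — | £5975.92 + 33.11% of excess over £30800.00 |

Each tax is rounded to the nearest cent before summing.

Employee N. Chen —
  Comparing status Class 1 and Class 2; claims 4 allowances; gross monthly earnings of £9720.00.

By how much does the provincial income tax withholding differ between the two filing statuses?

£223.92

Provincial Income Tax (Class 1): taxable = £9720.00 − 4×£1000.00 = £5720.00
  £66.40 + 11.9% × (£5720.00 − £800.00) = £66.40 + 11.9% × £4920.00 = £651.88
Provincial Income Tax (Class 2): taxable = £9720.00 − 4×£1000.00 = £5720.00
  £64.00 + 16.5% × (£5720.00 − £800.00) = £64.00 + 16.5% × £4920.00 = £875.80
Difference: |£651.88 − £875.80| = £223.92 (higher under Class 2)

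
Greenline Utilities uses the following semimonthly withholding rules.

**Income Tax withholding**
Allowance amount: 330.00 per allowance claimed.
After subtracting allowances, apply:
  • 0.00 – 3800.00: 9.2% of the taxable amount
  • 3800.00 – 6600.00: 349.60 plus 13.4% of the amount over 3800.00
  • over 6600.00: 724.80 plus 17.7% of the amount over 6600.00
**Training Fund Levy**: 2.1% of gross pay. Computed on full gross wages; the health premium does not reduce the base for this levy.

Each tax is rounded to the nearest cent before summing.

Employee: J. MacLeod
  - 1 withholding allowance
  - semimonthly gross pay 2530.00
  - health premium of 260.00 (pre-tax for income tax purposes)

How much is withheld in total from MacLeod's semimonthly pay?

Income Tax: taxable = 2530.00 − 260.00 − 1×330.00 = 1940.00
  9.2% × 1940.00 = 178.48
Training Fund Levy: 2.1% × 2530.00 = 53.13
Total: 178.48 + 53.13 = 231.61

231.61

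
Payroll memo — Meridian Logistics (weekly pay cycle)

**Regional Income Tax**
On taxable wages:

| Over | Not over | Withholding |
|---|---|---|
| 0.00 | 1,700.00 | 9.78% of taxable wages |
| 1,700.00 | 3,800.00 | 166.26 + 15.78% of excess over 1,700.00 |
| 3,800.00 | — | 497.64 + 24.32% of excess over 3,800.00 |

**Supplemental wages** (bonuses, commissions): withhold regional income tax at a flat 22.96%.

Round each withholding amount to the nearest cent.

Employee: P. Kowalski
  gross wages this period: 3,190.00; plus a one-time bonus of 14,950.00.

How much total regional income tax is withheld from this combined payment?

Regional Income Tax: taxable = 3,190.00
  166.26 + 15.78% × (3,190.00 − 1,700.00) = 166.26 + 15.78% × 1,490.00 = 401.38
Supplemental (22.96% flat on bonus): 22.96% × 14,950.00 = 3,432.52
Total regional income tax: 401.38 + 3,432.52 = 3,833.90

3,833.90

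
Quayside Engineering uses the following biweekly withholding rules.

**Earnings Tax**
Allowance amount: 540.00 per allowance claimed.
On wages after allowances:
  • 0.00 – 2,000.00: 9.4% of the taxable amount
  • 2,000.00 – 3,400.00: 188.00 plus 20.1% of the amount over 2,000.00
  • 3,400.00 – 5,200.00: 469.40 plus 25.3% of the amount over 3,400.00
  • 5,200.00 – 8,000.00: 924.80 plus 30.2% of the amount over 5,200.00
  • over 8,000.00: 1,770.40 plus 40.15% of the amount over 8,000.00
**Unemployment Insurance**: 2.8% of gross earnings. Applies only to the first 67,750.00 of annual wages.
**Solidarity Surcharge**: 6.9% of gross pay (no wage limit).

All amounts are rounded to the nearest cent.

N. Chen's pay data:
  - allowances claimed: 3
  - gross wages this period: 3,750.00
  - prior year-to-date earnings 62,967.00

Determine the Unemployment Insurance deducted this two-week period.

105.00

Unemployment Insurance: 2.8% × 3,750.00 = 105.00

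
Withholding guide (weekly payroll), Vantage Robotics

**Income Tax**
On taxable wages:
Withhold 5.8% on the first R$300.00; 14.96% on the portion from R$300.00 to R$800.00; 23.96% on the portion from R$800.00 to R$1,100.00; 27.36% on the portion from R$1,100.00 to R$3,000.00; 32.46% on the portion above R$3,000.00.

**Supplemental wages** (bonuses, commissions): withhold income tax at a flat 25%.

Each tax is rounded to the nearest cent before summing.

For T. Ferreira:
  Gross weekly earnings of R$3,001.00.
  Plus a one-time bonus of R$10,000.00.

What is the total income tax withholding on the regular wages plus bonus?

Income Tax: taxable = R$3,001.00
  R$683.92 + 32.46% × (R$3,001.00 − R$3,000.00) = R$683.92 + 32.46% × R$1.00 = R$684.24
Supplemental (25% flat on bonus): 25% × R$10,000.00 = R$2,500.00
Total income tax: R$684.24 + R$2,500.00 = R$3,184.24

R$3,184.24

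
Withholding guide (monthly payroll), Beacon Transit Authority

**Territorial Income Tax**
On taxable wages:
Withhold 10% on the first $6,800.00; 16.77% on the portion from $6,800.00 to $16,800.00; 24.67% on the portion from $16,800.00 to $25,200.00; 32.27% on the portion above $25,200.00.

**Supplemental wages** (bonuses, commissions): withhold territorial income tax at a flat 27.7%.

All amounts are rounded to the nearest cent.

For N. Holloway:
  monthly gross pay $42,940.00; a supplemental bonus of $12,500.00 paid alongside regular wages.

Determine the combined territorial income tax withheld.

$13,616.48

Territorial Income Tax: taxable = $42,940.00
  $4,429.28 + 32.27% × ($42,940.00 − $25,200.00) = $4,429.28 + 32.27% × $17,740.00 = $10,153.98
Supplemental (27.7% flat on bonus): 27.7% × $12,500.00 = $3,462.50
Total territorial income tax: $10,153.98 + $3,462.50 = $13,616.48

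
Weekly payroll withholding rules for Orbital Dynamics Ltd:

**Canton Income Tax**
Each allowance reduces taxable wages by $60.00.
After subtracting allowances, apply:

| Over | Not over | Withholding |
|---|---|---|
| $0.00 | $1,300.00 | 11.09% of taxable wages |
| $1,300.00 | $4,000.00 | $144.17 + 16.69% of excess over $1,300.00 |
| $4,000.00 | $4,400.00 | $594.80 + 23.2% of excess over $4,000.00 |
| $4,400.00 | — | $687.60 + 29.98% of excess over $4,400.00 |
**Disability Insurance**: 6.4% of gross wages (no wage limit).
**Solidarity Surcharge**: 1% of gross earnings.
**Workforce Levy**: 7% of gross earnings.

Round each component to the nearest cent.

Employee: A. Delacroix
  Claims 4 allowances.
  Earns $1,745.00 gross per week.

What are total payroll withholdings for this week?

$429.66

Canton Income Tax: taxable = $1,745.00 − 4×$60.00 = $1,505.00
  $144.17 + 16.69% × ($1,505.00 − $1,300.00) = $144.17 + 16.69% × $205.00 = $178.38
Disability Insurance: 6.4% × $1,745.00 = $111.68
Solidarity Surcharge: 1% × $1,745.00 = $17.45
Workforce Levy: 7% × $1,745.00 = $122.15
Total: $178.38 + $111.68 + $17.45 + $122.15 = $429.66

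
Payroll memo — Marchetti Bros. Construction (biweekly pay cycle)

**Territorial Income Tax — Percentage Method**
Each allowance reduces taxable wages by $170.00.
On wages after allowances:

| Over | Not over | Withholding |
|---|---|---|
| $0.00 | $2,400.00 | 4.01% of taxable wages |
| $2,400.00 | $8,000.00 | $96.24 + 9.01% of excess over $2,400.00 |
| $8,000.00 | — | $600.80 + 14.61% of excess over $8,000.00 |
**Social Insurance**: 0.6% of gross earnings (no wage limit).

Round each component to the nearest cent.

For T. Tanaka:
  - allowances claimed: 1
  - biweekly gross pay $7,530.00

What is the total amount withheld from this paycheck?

Territorial Income Tax: taxable = $7,530.00 − 1×$170.00 = $7,360.00
  $96.24 + 9.01% × ($7,360.00 − $2,400.00) = $96.24 + 9.01% × $4,960.00 = $543.14
Social Insurance: 0.6% × $7,530.00 = $45.18
Total: $543.14 + $45.18 = $588.32

$588.32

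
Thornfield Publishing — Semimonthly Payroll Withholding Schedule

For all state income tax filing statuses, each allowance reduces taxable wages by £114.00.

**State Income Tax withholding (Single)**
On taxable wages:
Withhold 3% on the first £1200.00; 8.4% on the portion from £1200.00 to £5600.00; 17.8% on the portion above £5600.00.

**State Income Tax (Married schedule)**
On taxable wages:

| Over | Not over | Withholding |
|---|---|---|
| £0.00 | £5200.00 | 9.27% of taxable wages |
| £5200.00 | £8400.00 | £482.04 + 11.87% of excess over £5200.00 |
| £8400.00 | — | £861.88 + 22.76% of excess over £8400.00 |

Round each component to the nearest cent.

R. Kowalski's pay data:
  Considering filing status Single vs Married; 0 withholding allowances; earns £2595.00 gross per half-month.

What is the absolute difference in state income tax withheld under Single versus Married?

State Income Tax (Single): taxable = £2595.00
  £36.00 + 8.4% × (£2595.00 − £1200.00) = £36.00 + 8.4% × £1395.00 = £153.18
State Income Tax (Married): taxable = £2595.00
  9.27% × £2595.00 = £240.56
Difference: |£153.18 − £240.56| = £87.38 (higher under Married)

£87.38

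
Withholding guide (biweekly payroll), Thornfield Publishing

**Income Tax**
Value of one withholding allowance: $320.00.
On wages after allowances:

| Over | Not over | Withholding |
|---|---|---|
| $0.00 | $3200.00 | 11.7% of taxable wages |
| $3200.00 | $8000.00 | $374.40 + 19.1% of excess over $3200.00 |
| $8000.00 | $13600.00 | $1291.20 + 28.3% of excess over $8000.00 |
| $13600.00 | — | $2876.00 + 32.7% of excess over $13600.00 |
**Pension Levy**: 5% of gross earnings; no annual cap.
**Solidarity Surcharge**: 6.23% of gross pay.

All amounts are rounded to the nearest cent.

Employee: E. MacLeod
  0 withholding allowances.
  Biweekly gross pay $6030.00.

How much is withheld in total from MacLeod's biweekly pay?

Income Tax: taxable = $6030.00
  $374.40 + 19.1% × ($6030.00 − $3200.00) = $374.40 + 19.1% × $2830.00 = $914.93
Pension Levy: 5% × $6030.00 = $301.50
Solidarity Surcharge: 6.23% × $6030.00 = $375.67
Total: $914.93 + $301.50 + $375.67 = $1592.10

$1592.10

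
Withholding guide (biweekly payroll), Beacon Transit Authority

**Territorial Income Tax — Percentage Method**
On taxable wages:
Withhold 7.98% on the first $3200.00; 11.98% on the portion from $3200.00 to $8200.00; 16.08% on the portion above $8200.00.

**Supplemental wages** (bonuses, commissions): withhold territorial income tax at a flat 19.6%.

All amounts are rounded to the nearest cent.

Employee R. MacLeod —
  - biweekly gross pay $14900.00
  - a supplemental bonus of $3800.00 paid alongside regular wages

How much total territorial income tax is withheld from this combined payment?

$2676.52

Territorial Income Tax: taxable = $14900.00
  $854.36 + 16.08% × ($14900.00 − $8200.00) = $854.36 + 16.08% × $6700.00 = $1931.72
Supplemental (19.6% flat on bonus): 19.6% × $3800.00 = $744.80
Total territorial income tax: $1931.72 + $744.80 = $2676.52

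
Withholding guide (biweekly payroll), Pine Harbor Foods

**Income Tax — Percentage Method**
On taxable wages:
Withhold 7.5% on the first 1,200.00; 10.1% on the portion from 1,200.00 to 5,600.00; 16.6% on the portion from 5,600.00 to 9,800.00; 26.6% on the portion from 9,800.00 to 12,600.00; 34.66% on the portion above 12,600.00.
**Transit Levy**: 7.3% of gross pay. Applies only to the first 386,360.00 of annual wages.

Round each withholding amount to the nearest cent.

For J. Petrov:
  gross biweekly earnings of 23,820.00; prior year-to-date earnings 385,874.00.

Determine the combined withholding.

Income Tax: taxable = 23,820.00
  1,976.40 + 34.66% × (23,820.00 − 12,600.00) = 1,976.40 + 34.66% × 11,220.00 = 5,865.25
Transit Levy: cap 386,360.00 − YTD 385,874.00 = 486.00 subject; 7.3% × 486.00 = 35.48
Total: 5,865.25 + 35.48 = 5,900.73

5,900.73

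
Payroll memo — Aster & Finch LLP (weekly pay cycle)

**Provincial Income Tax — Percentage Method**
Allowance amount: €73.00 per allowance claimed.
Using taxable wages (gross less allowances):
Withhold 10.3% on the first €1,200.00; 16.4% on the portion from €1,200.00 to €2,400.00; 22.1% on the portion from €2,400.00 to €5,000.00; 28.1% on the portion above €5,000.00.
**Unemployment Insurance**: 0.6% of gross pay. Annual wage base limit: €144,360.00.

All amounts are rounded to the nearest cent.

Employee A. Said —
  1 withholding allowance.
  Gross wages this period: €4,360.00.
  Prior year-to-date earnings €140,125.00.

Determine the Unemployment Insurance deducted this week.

Unemployment Insurance: cap €144,360.00 − YTD €140,125.00 = €4,235.00 subject; 0.6% × €4,235.00 = €25.41

€25.41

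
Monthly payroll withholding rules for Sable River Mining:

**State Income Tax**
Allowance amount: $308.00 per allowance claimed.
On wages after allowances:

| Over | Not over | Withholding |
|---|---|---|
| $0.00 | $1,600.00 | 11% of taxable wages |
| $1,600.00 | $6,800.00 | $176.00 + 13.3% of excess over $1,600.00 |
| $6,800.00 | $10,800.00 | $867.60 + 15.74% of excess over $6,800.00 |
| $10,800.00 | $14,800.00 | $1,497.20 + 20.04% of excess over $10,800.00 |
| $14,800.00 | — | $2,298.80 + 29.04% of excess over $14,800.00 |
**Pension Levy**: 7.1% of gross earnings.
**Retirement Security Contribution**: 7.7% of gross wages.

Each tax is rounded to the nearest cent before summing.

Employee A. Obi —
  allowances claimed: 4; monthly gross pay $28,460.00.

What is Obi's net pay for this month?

State Income Tax: taxable = $28,460.00 − 4×$308.00 = $27,228.00
  $2,298.80 + 29.04% × ($27,228.00 − $14,800.00) = $2,298.80 + 29.04% × $12,428.00 = $5,907.89
Pension Levy: 7.1% × $28,460.00 = $2,020.66
Retirement Security Contribution: 7.7% × $28,460.00 = $2,191.42
Total withheld: $5,907.89 + $2,020.66 + $2,191.42 = $10,119.97
Net pay: $28,460.00 − $10,119.97 = $18,340.03

$18,340.03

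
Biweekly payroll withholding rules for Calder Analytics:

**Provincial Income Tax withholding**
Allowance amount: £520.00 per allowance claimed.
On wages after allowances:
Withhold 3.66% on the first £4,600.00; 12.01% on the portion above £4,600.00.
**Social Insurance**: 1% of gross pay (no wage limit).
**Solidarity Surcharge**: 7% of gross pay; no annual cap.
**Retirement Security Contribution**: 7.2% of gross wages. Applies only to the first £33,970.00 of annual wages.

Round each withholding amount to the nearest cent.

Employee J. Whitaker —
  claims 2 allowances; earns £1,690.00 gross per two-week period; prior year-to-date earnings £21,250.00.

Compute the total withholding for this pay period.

Provincial Income Tax: taxable = £1,690.00 − 2×£520.00 = £650.00
  3.66% × £650.00 = £23.79
Social Insurance: 1% × £1,690.00 = £16.90
Solidarity Surcharge: 7% × £1,690.00 = £118.30
Retirement Security Contribution: 7.2% × £1,690.00 = £121.68
Total: £23.79 + £16.90 + £118.30 + £121.68 = £280.67

£280.67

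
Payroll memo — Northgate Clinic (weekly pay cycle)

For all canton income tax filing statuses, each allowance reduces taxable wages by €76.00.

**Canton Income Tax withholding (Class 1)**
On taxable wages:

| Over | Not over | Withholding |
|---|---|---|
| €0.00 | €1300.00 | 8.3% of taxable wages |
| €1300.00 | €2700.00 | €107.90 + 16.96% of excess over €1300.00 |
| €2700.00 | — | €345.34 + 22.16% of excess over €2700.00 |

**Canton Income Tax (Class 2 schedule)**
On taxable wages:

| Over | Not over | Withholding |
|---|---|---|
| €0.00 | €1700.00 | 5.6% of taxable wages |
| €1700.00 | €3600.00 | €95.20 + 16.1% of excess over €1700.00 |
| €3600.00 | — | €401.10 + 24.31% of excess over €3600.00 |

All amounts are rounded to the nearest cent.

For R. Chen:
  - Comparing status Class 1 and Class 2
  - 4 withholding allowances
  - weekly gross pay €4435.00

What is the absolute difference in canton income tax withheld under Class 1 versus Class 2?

€132.26

Canton Income Tax (Class 1): taxable = €4435.00 − 4×€76.00 = €4131.00
  €345.34 + 22.16% × (€4131.00 − €2700.00) = €345.34 + 22.16% × €1431.00 = €662.45
Canton Income Tax (Class 2): taxable = €4435.00 − 4×€76.00 = €4131.00
  €401.10 + 24.31% × (€4131.00 − €3600.00) = €401.10 + 24.31% × €531.00 = €530.19
Difference: |€662.45 − €530.19| = €132.26 (higher under Class 1)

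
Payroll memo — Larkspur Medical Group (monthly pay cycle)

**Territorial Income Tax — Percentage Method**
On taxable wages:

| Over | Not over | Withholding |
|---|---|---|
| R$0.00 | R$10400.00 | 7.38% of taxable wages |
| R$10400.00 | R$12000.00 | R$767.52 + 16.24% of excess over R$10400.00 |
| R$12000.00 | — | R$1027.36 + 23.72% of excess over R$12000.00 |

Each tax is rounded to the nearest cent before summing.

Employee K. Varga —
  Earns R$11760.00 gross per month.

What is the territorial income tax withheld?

R$988.38

Territorial Income Tax: taxable = R$11760.00
  R$767.52 + 16.24% × (R$11760.00 − R$10400.00) = R$767.52 + 16.24% × R$1360.00 = R$988.38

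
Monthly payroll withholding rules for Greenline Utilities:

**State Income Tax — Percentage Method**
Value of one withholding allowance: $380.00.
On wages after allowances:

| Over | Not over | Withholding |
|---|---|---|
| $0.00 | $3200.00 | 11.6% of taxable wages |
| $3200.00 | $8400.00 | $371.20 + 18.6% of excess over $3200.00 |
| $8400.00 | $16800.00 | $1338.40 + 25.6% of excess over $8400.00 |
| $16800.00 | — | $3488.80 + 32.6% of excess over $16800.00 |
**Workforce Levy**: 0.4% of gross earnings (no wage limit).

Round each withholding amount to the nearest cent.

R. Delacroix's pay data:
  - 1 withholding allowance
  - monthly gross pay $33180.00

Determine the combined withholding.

State Income Tax: taxable = $33180.00 − 1×$380.00 = $32800.00
  $3488.80 + 32.6% × ($32800.00 − $16800.00) = $3488.80 + 32.6% × $16000.00 = $8704.80
Workforce Levy: 0.4% × $33180.00 = $132.72
Total: $8704.80 + $132.72 = $8837.52

$8837.52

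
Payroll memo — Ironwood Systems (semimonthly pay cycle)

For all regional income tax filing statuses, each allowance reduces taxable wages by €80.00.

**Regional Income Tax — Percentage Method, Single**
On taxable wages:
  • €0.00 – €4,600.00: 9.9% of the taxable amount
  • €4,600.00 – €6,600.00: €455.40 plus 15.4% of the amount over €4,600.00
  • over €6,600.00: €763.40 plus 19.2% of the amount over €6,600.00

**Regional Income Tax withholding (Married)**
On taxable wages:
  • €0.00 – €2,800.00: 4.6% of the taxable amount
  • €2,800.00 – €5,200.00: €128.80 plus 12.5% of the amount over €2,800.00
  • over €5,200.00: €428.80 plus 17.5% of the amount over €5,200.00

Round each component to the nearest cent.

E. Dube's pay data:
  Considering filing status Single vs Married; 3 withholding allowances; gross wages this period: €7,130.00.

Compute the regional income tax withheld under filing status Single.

€819.08

Regional Income Tax (Single): taxable = €7,130.00 − 3×€80.00 = €6,890.00
  €763.40 + 19.2% × (€6,890.00 − €6,600.00) = €763.40 + 19.2% × €290.00 = €819.08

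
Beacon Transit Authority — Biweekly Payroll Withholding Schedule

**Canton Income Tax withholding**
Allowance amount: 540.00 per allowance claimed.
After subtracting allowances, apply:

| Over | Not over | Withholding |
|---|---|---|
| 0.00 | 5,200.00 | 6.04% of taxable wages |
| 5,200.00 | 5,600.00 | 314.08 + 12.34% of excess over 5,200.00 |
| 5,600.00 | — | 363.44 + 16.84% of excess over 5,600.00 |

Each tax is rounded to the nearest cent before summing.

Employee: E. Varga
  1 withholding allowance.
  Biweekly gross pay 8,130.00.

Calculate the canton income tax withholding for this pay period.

698.56

Canton Income Tax: taxable = 8,130.00 − 1×540.00 = 7,590.00
  363.44 + 16.84% × (7,590.00 − 5,600.00) = 363.44 + 16.84% × 1,990.00 = 698.56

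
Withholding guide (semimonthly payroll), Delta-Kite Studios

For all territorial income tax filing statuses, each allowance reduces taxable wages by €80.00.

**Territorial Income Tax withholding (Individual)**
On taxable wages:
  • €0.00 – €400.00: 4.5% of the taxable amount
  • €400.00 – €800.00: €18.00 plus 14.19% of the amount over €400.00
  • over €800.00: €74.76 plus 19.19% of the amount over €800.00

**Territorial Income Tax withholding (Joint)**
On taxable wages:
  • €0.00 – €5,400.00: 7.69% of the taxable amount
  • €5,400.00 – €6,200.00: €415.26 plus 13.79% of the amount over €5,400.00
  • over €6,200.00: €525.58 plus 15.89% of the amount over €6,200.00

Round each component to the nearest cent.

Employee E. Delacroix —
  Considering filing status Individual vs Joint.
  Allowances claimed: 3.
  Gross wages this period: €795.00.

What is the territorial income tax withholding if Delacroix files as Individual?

Territorial Income Tax (Individual): taxable = €795.00 − 3×€80.00 = €555.00
  €18.00 + 14.19% × (€555.00 − €400.00) = €18.00 + 14.19% × €155.00 = €39.99

€39.99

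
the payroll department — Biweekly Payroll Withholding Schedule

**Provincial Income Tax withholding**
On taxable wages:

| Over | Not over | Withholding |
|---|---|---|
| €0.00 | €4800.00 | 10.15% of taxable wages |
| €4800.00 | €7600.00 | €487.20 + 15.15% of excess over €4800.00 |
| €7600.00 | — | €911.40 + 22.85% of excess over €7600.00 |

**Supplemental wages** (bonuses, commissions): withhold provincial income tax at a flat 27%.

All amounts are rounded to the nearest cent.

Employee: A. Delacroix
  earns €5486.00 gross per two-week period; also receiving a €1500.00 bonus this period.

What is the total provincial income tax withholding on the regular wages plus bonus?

€996.13

Provincial Income Tax: taxable = €5486.00
  €487.20 + 15.15% × (€5486.00 − €4800.00) = €487.20 + 15.15% × €686.00 = €591.13
Supplemental (27% flat on bonus): 27% × €1500.00 = €405.00
Total provincial income tax: €591.13 + €405.00 = €996.13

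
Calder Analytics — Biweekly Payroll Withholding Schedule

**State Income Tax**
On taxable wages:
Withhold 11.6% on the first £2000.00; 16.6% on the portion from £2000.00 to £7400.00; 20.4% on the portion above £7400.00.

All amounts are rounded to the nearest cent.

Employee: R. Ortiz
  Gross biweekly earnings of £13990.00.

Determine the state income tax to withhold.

State Income Tax: taxable = £13990.00
  £1128.40 + 20.4% × (£13990.00 − £7400.00) = £1128.40 + 20.4% × £6590.00 = £2472.76

£2472.76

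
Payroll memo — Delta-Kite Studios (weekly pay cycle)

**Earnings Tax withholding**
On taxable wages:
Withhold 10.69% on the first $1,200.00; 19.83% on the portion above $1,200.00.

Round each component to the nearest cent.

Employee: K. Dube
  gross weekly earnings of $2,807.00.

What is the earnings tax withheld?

$446.95

Earnings Tax: taxable = $2,807.00
  $128.28 + 19.83% × ($2,807.00 − $1,200.00) = $128.28 + 19.83% × $1,607.00 = $446.95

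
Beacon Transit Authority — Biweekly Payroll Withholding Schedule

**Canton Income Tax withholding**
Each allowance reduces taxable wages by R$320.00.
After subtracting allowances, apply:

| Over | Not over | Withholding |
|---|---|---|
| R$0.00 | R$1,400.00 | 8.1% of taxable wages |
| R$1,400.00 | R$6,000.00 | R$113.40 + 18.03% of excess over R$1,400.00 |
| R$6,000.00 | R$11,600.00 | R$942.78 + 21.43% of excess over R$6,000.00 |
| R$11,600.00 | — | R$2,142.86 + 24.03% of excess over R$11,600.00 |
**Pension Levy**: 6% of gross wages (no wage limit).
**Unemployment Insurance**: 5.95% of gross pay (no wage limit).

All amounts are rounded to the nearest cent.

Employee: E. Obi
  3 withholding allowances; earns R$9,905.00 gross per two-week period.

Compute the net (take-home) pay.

R$7,147.46

Canton Income Tax: taxable = R$9,905.00 − 3×R$320.00 = R$8,945.00
  R$942.78 + 21.43% × (R$8,945.00 − R$6,000.00) = R$942.78 + 21.43% × R$2,945.00 = R$1,573.89
Pension Levy: 6% × R$9,905.00 = R$594.30
Unemployment Insurance: 5.95% × R$9,905.00 = R$589.35
Total withheld: R$1,573.89 + R$594.30 + R$589.35 = R$2,757.54
Net pay: R$9,905.00 − R$2,757.54 = R$7,147.46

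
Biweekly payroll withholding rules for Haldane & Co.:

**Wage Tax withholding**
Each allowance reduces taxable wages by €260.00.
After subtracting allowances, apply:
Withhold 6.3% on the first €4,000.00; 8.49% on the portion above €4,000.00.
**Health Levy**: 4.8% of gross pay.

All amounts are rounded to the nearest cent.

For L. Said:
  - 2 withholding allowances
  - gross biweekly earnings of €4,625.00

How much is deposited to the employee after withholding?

Wage Tax: taxable = €4,625.00 − 2×€260.00 = €4,105.00
  €252.00 + 8.49% × (€4,105.00 − €4,000.00) = €252.00 + 8.49% × €105.00 = €260.91
Health Levy: 4.8% × €4,625.00 = €222.00
Total withheld: €260.91 + €222.00 = €482.91
Net pay: €4,625.00 − €482.91 = €4,142.09

€4,142.09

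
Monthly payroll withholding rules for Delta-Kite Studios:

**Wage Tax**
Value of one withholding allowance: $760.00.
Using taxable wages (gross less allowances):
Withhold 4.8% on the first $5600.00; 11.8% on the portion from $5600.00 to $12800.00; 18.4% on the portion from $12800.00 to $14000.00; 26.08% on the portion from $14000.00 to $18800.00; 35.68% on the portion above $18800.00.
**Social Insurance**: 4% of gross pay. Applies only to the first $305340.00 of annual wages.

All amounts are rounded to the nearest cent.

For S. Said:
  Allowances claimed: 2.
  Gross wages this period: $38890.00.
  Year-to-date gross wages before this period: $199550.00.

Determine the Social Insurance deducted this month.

Social Insurance: 4% × $38890.00 = $1555.60

$1555.60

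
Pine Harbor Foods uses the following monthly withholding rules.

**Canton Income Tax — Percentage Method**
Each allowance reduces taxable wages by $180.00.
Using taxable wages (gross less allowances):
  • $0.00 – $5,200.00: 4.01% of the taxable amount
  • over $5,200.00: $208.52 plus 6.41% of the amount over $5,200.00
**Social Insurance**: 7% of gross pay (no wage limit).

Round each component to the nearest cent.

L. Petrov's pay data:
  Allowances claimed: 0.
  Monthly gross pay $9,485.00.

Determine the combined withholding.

$1,147.14

Canton Income Tax: taxable = $9,485.00
  $208.52 + 6.41% × ($9,485.00 − $5,200.00) = $208.52 + 6.41% × $4,285.00 = $483.19
Social Insurance: 7% × $9,485.00 = $663.95
Total: $483.19 + $663.95 = $1,147.14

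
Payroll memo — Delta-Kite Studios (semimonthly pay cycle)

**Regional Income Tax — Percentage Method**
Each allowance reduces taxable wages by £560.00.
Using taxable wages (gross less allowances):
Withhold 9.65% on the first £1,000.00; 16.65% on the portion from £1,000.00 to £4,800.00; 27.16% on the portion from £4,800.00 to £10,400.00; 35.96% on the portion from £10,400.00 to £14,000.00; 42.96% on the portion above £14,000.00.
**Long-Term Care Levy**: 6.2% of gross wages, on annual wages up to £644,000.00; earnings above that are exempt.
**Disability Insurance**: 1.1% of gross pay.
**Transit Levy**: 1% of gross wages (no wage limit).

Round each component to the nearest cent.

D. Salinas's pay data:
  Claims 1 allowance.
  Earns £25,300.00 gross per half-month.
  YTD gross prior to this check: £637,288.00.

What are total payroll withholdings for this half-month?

Regional Income Tax: taxable = £25,300.00 − 1×£560.00 = £24,740.00
  £3,544.72 + 42.96% × (£24,740.00 − £14,000.00) = £3,544.72 + 42.96% × £10,740.00 = £8,158.62
Long-Term Care Levy: cap £644,000.00 − YTD £637,288.00 = £6,712.00 subject; 6.2% × £6,712.00 = £416.14
Disability Insurance: 1.1% × £25,300.00 = £278.30
Transit Levy: 1% × £25,300.00 = £253.00
Total: £8,158.62 + £416.14 + £278.30 + £253.00 = £9,106.06

£9,106.06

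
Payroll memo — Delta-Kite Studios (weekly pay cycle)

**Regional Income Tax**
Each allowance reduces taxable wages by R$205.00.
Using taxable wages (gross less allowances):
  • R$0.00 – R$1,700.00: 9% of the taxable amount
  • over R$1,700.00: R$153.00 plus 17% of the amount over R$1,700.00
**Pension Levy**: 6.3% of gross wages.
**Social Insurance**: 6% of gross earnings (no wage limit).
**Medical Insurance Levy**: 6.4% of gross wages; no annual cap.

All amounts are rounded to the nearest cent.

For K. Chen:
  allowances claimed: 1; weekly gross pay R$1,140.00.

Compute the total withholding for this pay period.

R$297.33

Regional Income Tax: taxable = R$1,140.00 − 1×R$205.00 = R$935.00
  9% × R$935.00 = R$84.15
Pension Levy: 6.3% × R$1,140.00 = R$71.82
Social Insurance: 6% × R$1,140.00 = R$68.40
Medical Insurance Levy: 6.4% × R$1,140.00 = R$72.96
Total: R$84.15 + R$71.82 + R$68.40 + R$72.96 = R$297.33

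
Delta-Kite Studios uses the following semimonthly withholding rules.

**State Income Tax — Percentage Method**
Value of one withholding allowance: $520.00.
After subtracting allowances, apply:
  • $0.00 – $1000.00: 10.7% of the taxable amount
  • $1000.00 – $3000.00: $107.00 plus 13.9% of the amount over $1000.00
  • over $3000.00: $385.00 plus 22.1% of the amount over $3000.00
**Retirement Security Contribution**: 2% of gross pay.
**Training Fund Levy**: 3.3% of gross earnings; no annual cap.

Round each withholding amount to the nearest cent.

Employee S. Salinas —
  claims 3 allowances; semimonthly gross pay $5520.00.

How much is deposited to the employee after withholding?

State Income Tax: taxable = $5520.00 − 3×$520.00 = $3960.00
  $385.00 + 22.1% × ($3960.00 − $3000.00) = $385.00 + 22.1% × $960.00 = $597.16
Retirement Security Contribution: 2% × $5520.00 = $110.40
Training Fund Levy: 3.3% × $5520.00 = $182.16
Total withheld: $597.16 + $110.40 + $182.16 = $889.72
Net pay: $5520.00 − $889.72 = $4630.28

$4630.28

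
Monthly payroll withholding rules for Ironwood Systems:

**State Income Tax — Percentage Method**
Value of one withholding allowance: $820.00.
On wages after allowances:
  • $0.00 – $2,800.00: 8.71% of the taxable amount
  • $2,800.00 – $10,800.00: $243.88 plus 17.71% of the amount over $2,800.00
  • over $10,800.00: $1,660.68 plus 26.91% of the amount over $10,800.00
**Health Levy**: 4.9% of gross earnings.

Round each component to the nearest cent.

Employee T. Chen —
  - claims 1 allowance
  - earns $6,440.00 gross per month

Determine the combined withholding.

$1,058.86

State Income Tax: taxable = $6,440.00 − 1×$820.00 = $5,620.00
  $243.88 + 17.71% × ($5,620.00 − $2,800.00) = $243.88 + 17.71% × $2,820.00 = $743.30
Health Levy: 4.9% × $6,440.00 = $315.56
Total: $743.30 + $315.56 = $1,058.86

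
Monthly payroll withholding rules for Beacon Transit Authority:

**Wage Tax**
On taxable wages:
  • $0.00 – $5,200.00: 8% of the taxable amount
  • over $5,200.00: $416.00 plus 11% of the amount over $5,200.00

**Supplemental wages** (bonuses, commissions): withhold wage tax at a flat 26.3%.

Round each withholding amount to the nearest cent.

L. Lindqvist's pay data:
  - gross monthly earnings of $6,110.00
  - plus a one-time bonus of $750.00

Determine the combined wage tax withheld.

Wage Tax: taxable = $6,110.00
  $416.00 + 11% × ($6,110.00 − $5,200.00) = $416.00 + 11% × $910.00 = $516.10
Supplemental (26.3% flat on bonus): 26.3% × $750.00 = $197.25
Total wage tax: $516.10 + $197.25 = $713.35

$713.35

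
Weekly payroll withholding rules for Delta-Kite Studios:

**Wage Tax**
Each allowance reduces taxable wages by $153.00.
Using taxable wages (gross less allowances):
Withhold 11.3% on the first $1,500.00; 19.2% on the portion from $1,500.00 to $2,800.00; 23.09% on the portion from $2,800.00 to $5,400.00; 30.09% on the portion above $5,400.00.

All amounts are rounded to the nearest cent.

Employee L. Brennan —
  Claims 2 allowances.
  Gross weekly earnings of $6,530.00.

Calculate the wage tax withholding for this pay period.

Wage Tax: taxable = $6,530.00 − 2×$153.00 = $6,224.00
  $1,019.44 + 30.09% × ($6,224.00 − $5,400.00) = $1,019.44 + 30.09% × $824.00 = $1,267.38

$1,267.38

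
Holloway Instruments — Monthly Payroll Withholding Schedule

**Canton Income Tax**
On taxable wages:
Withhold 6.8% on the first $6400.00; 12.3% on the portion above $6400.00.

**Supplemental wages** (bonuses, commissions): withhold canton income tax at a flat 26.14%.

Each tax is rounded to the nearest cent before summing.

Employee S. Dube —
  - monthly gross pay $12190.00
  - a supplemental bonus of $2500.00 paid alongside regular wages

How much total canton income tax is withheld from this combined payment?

Canton Income Tax: taxable = $12190.00
  $435.20 + 12.3% × ($12190.00 − $6400.00) = $435.20 + 12.3% × $5790.00 = $1147.37
Supplemental (26.14% flat on bonus): 26.14% × $2500.00 = $653.50
Total canton income tax: $1147.37 + $653.50 = $1800.87

$1800.87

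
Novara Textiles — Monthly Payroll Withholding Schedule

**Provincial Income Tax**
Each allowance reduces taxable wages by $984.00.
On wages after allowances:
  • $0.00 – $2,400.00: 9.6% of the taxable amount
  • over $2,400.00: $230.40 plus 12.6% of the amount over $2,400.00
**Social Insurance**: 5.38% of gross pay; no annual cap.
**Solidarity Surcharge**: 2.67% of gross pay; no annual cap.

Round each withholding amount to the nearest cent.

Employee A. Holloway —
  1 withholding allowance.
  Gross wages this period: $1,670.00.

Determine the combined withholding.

$200.30

Provincial Income Tax: taxable = $1,670.00 − 1×$984.00 = $686.00
  9.6% × $686.00 = $65.86
Social Insurance: 5.38% × $1,670.00 = $89.85
Solidarity Surcharge: 2.67% × $1,670.00 = $44.59
Total: $65.86 + $89.85 + $44.59 = $200.30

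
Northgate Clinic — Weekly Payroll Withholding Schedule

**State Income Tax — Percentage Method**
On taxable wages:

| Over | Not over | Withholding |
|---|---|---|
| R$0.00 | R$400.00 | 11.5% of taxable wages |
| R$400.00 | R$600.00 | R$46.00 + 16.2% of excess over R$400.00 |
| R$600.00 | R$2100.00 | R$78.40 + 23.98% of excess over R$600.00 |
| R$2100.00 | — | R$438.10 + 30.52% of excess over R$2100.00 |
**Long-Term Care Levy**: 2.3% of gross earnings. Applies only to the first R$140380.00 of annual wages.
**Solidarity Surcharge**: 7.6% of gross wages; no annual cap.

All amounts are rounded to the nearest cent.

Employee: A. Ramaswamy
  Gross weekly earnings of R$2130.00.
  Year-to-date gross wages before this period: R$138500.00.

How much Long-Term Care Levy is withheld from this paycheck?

Long-Term Care Levy: cap R$140380.00 − YTD R$138500.00 = R$1880.00 subject; 2.3% × R$1880.00 = R$43.24

R$43.24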